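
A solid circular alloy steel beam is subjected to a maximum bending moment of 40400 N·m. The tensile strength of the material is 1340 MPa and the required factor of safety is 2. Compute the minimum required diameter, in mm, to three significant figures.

σ_allow = 1340/2 = 670.0 MPa.
For a solid circular section σ = 32M/(πd³), so d³ = 32M/(π σ_allow) = 32×4.0400×10^7/(π×670.0) = 614200 mm³.
d = 85.00 mm.

d = 85.0 mm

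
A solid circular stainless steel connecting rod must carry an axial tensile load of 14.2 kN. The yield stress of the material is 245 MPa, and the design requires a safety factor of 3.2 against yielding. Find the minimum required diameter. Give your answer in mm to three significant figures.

d = 15.4 mm

Allowable stress σ_allow = 245/3.2 = 76.56 MPa.
Required area A = F/σ_allow = 14200/76.56 = 185.5 mm².
A = πd²/4 → d = √(4A/π) = 15.37 mm.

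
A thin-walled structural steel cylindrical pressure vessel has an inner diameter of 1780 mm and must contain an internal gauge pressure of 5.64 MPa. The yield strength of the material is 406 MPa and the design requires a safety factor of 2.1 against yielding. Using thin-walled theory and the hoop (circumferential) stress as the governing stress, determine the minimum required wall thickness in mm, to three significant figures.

σ_allow = 406/2.1 = 193.3 MPa.
Hoop stress σ_h = pD/(2t), so t = pD/(2σ_allow) = 5.64×1780/(2×193.3) = 25.96 mm.

t = 26.0 mm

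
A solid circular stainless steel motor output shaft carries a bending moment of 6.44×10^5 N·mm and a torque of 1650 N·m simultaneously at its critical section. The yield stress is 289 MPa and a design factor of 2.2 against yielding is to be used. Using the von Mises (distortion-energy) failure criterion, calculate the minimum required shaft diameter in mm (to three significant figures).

σ_allow = σ_y/n = 289/2.2 = 131.4 MPa.
For a solid shaft σ_b = 32M/(πd³) and τ = 16T/(πd³), so the von Mises stress is σ' = (16/πd³)·√(4M²+3T²).
√(4M²+3T²) = √(4×(644000)² + 3×(1.650×10^6)²) = 3.135×10^6 N·mm.
d³ = 16×3.135×10^6/(π×131.4) = 121500 mm³.
d = 49.53 mm.

d = 49.5 mm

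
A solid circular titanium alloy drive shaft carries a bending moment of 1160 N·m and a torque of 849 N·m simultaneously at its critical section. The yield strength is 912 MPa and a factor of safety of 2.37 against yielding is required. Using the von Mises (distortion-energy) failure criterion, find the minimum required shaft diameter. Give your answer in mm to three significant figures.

d = 33.1 mm

σ_allow = σ_y/n = 912/2.37 = 384.8 MPa.
For a solid shaft σ_b = 32M/(πd³) and τ = 16T/(πd³), so the von Mises stress is σ' = (16/πd³)·√(4M²+3T²).
√(4M²+3T²) = √(4×(1.160×10^6)² + 3×(849000)²) = 2.747×10^6 N·mm.
d³ = 16×2.747×10^6/(π×384.8) = 36350 mm³.
d = 33.13 mm.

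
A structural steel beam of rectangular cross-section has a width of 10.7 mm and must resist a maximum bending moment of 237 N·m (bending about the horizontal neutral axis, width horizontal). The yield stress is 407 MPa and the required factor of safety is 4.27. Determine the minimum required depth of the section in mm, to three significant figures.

σ_allow = 407/4.27 = 95.32 MPa.
For a rectangular section σ = 6M/(bh²), so h² = 6M/(b σ_allow) = 6×237000/(10.7×95.32) = 1394 mm².
h = 37.34 mm.

h = 37.3 mm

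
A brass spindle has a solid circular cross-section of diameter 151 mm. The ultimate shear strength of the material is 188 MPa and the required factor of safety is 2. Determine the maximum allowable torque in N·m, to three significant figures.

T_allow = 63500 N·m

τ_allow = 188/2 = 94.00 MPa.
For a solid shaft T_allow = τ_allow·πd³/16; πd³/16 = π×151³/16 = 676000 mm³.
T_allow = 94.00×676000 = 6.355×10^7 N·mm = 63550 N·m.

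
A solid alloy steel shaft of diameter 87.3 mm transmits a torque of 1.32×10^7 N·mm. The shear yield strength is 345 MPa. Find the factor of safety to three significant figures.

n = 3.41

τ = 16T/(πd³) = 16×1.3200×10^7/(π×87.3³) = 101.0 MPa.
n = τ_limit/τ = 345/101.0 = 3.414.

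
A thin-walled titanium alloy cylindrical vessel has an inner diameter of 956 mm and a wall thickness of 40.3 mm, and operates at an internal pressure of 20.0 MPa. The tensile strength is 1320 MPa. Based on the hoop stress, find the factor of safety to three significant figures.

σ_h = pD/(2t) = 20.0×956/(2×40.3) = 237.2 MPa.
n = 1320/237.2 = 5.564.

n = 5.56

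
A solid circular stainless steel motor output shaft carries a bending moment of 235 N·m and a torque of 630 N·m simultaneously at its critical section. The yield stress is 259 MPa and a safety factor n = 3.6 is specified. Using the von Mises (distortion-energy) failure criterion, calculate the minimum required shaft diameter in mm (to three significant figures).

d = 43.8 mm

σ_allow = σ_y/n = 259/3.6 = 71.94 MPa.
For a solid shaft σ_b = 32M/(πd³) and τ = 16T/(πd³), so the von Mises stress is σ' = (16/πd³)·√(4M²+3T²).
√(4M²+3T²) = √(4×(235000)² + 3×(630000)²) = 1.188×10^6 N·mm.
d³ = 16×1.188×10^6/(π×71.94) = 84110 mm³.
d = 43.81 mm.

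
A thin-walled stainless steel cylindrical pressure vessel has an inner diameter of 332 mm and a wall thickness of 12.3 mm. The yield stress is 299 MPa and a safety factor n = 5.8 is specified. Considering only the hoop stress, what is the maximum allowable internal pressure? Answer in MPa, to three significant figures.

σ_allow = 299/5.8 = 51.55 MPa.
σ_h = pD/(2t) → p_allow = 2σ_allow t/D = 2×51.55×12.3/332 = 3.820 MPa.

p_allow = 3.82 MPa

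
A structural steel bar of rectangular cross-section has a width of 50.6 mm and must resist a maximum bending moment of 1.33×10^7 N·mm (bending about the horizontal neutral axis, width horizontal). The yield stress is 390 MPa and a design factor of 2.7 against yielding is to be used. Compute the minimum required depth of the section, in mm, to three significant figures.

σ_allow = 390/2.7 = 144.4 MPa.
For a rectangular section σ = 6M/(bh²), so h² = 6M/(b σ_allow) = 6×1.3300×10^7/(50.6×144.4) = 10920 mm².
h = 104.5 mm.

h = 104 mm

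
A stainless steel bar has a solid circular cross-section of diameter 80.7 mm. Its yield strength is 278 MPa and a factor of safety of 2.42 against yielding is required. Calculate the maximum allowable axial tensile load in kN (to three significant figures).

F_allow = 588 kN

σ_allow = 278/2.42 = 114.9 MPa.
A = πd²/4 = π×80.7²/4 = 5115 mm².
F_allow = σ_allow × A = 114.9×5115 = 587600 N.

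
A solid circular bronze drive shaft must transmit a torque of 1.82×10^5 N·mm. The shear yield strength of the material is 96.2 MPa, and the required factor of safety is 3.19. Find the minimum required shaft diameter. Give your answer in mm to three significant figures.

Allowable shear stress τ_allow = 96.2/3.19 = 30.16 MPa.
For a solid shaft τ = 16T/(πd³), so d³ = 16T/(π τ_allow) = 16×182000/(π×30.16) = 30740 mm³.
d = (30740)^(1/3) = 31.32 mm.

d = 31.3 mm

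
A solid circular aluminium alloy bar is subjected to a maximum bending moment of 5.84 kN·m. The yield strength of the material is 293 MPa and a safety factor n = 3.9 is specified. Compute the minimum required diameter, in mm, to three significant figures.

d = 92.5 mm

σ_allow = 293/3.9 = 75.13 MPa.
For a solid circular section σ = 32M/(πd³), so d³ = 32M/(π σ_allow) = 32×5840000/(π×75.13) = 791800 mm³.
d = 92.51 mm.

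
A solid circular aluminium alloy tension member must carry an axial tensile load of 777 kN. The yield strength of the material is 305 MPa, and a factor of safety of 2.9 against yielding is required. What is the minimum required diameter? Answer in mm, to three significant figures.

Allowable stress σ_allow = 305/2.9 = 105.2 MPa.
Required area A = F/σ_allow = 777000/105.2 = 7388 mm².
A = πd²/4 → d = √(4A/π) = 96.99 mm.

d = 97.0 mm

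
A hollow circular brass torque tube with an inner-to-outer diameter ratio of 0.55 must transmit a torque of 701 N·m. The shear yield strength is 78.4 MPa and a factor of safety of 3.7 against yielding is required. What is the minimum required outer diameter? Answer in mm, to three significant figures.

d_o = 57.0 mm

τ_allow = 78.4/3.7 = 21.19 MPa.
For a hollow shaft τ = 16T/[πd_o³(1−k⁴)] with k = 0.55, so 1−k⁴ = 0.9085.
d_o³ = 16T/[π τ_allow (1−k⁴)] = 16×701000/(π×21.19×0.9085) = 185500 mm³.
d_o = 57.03 mm.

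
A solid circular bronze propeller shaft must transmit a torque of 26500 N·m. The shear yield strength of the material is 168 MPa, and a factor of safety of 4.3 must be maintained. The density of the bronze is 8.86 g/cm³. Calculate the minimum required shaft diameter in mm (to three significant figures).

d = 151 mm

Allowable shear stress τ_allow = 168/4.3 = 39.07 MPa.
For a solid shaft τ = 16T/(πd³), so d³ = 16T/(π τ_allow) = 16×2.6500×10^7/(π×39.07) = 3.454×10^6 mm³.
d = (3.454×10^6)^(1/3) = 151.2 mm.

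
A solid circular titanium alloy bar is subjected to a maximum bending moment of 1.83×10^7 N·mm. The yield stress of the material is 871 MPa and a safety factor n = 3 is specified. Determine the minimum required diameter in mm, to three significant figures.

σ_allow = 871/3 = 290.3 MPa.
For a solid circular section σ = 32M/(πd³), so d³ = 32M/(π σ_allow) = 32×1.8300×10^7/(π×290.3) = 642000 mm³.
d = 86.27 mm.

d = 86.3 mm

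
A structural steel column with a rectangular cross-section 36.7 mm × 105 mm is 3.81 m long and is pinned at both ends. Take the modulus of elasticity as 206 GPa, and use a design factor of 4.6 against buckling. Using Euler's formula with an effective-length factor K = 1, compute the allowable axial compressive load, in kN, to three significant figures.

P_allow = 13.2 kN

Buckling occurs about the weak axis: I_min = h·b³/12 = 105×36.7³/12 = 432500 mm⁴ (b = 36.7 mm is the smaller dimension).
Effective length L_e = KL = 1×3.81 m = 3810 mm.
Euler critical load P_cr = π²EI/L_e² = π²×206000×432500/3810² = 60580 N.
P_allow = P_cr/n = 60580/4.6 = 13170 N.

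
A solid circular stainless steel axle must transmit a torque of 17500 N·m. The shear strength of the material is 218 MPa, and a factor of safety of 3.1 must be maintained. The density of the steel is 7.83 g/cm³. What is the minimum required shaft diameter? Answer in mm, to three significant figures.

Allowable shear stress τ_allow = 218/3.1 = 70.32 MPa.
For a solid shaft τ = 16T/(πd³), so d³ = 16T/(π τ_allow) = 16×1.7500×10^7/(π×70.32) = 1.267×10^6 mm³.
d = (1.267×10^6)^(1/3) = 108.2 mm.

d = 108 mm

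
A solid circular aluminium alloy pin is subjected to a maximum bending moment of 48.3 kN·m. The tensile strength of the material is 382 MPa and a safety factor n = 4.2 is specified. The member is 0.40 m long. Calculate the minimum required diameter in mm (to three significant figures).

σ_allow = 382/4.2 = 90.95 MPa.
For a solid circular section σ = 32M/(πd³), so d³ = 32M/(π σ_allow) = 32×4.8300×10^7/(π×90.95) = 5.409×10^6 mm³.
d = 175.5 mm.

d = 176 mm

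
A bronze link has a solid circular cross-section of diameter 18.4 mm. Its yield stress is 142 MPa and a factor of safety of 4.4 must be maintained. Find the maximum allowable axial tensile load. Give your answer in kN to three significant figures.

σ_allow = 142/4.4 = 32.27 MPa.
A = πd²/4 = π×18.4²/4 = 265.9 mm².
F_allow = σ_allow × A = 32.27×265.9 = 8581 N.

F_allow = 8.58 kN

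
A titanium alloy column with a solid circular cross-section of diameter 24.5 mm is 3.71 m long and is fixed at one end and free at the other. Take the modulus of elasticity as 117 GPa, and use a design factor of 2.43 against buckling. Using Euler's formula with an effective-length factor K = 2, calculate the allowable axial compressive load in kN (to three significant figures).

I = πd⁴/64 = π×24.5⁴/64 = 17690 mm⁴.
Effective length L_e = KL = 2×3.71 m = 7420 mm.
Euler critical load P_cr = π²EI/L_e² = π²×117000×17690/7420² = 370.9 N.
P_allow = P_cr/n = 370.9/2.43 = 152.7 N.

P_allow = 0.153 kN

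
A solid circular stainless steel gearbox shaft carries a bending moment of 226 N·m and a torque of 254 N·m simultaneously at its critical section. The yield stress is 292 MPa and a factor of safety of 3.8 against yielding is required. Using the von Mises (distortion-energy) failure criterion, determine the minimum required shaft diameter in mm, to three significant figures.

σ_allow = σ_y/n = 292/3.8 = 76.84 MPa.
For a solid shaft σ_b = 32M/(πd³) and τ = 16T/(πd³), so the von Mises stress is σ' = (16/πd³)·√(4M²+3T²).
√(4M²+3T²) = √(4×(226000)² + 3×(254000)²) = 630800 N·mm.
d³ = 16×630800/(π×76.84) = 41810 mm³.
d = 34.71 mm.

d = 34.7 mm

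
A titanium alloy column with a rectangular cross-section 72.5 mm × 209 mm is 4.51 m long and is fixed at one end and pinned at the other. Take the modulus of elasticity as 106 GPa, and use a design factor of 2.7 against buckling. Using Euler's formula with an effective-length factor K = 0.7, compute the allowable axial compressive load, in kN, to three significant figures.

Buckling occurs about the weak axis: I_min = h·b³/12 = 209×72.5³/12 = 6.637×10^6 mm⁴ (b = 72.5 mm is the smaller dimension).
Effective length L_e = KL = 0.7×4.51 m = 3157 mm.
Euler critical load P_cr = π²EI/L_e² = π²×106000×6.637×10^6/3157² = 696700 N.
P_allow = P_cr/n = 696700/2.7 = 258000 N.

P_allow = 258 kN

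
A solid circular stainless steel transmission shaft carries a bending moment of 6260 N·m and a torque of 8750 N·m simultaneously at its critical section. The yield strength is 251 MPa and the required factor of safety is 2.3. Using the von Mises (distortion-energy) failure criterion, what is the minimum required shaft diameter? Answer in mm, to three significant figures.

σ_allow = σ_y/n = 251/2.3 = 109.1 MPa.
For a solid shaft σ_b = 32M/(πd³) and τ = 16T/(πd³), so the von Mises stress is σ' = (16/πd³)·√(4M²+3T²).
√(4M²+3T²) = √(4×(6.260×10^6)² + 3×(8.750×10^6)²) = 1.966×10^7 N·mm.
d³ = 16×1.966×10^7/(π×109.1) = 917400 mm³.
d = 97.17 mm.

d = 97.2 mm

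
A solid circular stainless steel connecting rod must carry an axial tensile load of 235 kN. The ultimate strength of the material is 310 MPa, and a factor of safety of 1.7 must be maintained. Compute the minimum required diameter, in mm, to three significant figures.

Allowable stress σ_allow = 310/1.7 = 182.4 MPa.
Required area A = F/σ_allow = 235000/182.4 = 1289 mm².
A = πd²/4 → d = √(4A/π) = 40.51 mm.

d = 40.5 mm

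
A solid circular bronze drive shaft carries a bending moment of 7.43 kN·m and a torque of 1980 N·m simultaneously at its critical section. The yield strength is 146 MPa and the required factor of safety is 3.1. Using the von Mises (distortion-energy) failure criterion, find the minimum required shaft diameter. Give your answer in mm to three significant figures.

d = 118 mm

σ_allow = σ_y/n = 146/3.1 = 47.10 MPa.
For a solid shaft σ_b = 32M/(πd³) and τ = 16T/(πd³), so the von Mises stress is σ' = (16/πd³)·√(4M²+3T²).
√(4M²+3T²) = √(4×(7.430×10^6)² + 3×(1.980×10^6)²) = 1.525×10^7 N·mm.
d³ = 16×1.525×10^7/(π×47.10) = 1.649×10^6 mm³.
d = 118.1 mm.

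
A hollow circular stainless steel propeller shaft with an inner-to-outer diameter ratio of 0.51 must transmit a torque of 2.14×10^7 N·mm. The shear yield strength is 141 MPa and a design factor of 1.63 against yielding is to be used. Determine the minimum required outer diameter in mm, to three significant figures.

d_o = 111 mm

τ_allow = 141/1.63 = 86.50 MPa.
For a hollow shaft τ = 16T/[πd_o³(1−k⁴)] with k = 0.51, so 1−k⁴ = 0.9323.
d_o³ = 16T/[π τ_allow (1−k⁴)] = 16×2.1400×10^7/(π×86.50×0.9323) = 1.351×10^6 mm³.
d_o = 110.6 mm.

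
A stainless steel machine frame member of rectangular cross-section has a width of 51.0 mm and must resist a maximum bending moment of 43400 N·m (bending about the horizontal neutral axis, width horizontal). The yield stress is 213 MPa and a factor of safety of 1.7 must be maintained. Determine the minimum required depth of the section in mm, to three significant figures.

h = 202 mm

σ_allow = 213/1.7 = 125.3 MPa.
For a rectangular section σ = 6M/(bh²), so h² = 6M/(b σ_allow) = 6×4.3400×10^7/(51.0×125.3) = 40750 mm².
h = 201.9 mm.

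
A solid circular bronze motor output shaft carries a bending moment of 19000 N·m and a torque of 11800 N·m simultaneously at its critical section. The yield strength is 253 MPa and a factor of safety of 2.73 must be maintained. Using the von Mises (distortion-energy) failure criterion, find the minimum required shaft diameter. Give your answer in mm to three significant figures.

d = 133 mm

σ_allow = σ_y/n = 253/2.73 = 92.67 MPa.
For a solid shaft σ_b = 32M/(πd³) and τ = 16T/(πd³), so the von Mises stress is σ' = (16/πd³)·√(4M²+3T²).
√(4M²+3T²) = √(4×(1.900×10^7)² + 3×(1.180×10^7)²) = 4.315×10^7 N·mm.
d³ = 16×4.315×10^7/(π×92.67) = 2.371×10^6 mm³.
d = 133.3 mm.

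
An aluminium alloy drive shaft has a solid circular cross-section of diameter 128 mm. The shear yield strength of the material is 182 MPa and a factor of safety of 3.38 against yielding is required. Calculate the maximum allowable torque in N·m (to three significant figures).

τ_allow = 182/3.38 = 53.85 MPa.
For a solid shaft T_allow = τ_allow·πd³/16; πd³/16 = π×128³/16 = 411800 mm³.
T_allow = 53.85×411800 = 2.217×10^7 N·mm = 22170 N·m.

T_allow = 22200 N·m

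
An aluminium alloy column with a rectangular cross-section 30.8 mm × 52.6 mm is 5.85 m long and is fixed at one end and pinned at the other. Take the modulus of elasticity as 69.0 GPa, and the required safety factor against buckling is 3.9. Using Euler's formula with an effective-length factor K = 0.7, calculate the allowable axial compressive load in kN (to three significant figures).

Buckling occurs about the weak axis: I_min = h·b³/12 = 52.6×30.8³/12 = 128100 mm⁴ (b = 30.8 mm is the smaller dimension).
Effective length L_e = KL = 0.7×5.85 m = 4095 mm.
Euler critical load P_cr = π²EI/L_e² = π²×69000×128100/4095² = 5201 N.
P_allow = P_cr/n = 5201/3.9 = 1334 N.

P_allow = 1.33 kN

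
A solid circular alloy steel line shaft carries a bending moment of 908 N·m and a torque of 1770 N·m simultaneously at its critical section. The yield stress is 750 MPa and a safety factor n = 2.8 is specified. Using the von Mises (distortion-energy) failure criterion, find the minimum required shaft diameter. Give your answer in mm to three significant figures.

d = 40.8 mm

σ_allow = σ_y/n = 750/2.8 = 267.9 MPa.
For a solid shaft σ_b = 32M/(πd³) and τ = 16T/(πd³), so the von Mises stress is σ' = (16/πd³)·√(4M²+3T²).
√(4M²+3T²) = √(4×(908000)² + 3×(1.770×10^6)²) = 3.563×10^6 N·mm.
d³ = 16×3.563×10^6/(π×267.9) = 67750 mm³.
d = 40.77 mm.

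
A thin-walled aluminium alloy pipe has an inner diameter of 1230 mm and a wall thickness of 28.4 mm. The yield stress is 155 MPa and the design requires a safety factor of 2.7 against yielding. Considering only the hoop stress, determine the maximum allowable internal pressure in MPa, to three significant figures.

σ_allow = 155/2.7 = 57.41 MPa.
σ_h = pD/(2t) → p_allow = 2σ_allow t/D = 2×57.41×28.4/1230 = 2.651 MPa.

p_allow = 2.65 MPa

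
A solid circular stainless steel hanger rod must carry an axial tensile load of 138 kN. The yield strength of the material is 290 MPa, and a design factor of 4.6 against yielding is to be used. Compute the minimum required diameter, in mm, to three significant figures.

Allowable stress σ_allow = 290/4.6 = 63.04 MPa.
Required area A = F/σ_allow = 138000/63.04 = 2189 mm².
A = πd²/4 → d = √(4A/π) = 52.79 mm.

d = 52.8 mm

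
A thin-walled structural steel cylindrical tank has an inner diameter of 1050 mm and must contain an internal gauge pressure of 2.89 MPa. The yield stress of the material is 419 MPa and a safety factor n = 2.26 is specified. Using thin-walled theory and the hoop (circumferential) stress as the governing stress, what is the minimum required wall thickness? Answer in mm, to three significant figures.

t = 8.18 mm

σ_allow = 419/2.26 = 185.4 MPa.
Hoop stress σ_h = pD/(2t), so t = pD/(2σ_allow) = 2.89×1050/(2×185.4) = 8.184 mm.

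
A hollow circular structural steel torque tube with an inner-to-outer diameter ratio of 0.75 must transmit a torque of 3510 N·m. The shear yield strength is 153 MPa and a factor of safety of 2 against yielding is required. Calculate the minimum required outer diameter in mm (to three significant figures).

τ_allow = 153/2 = 76.50 MPa.
For a hollow shaft τ = 16T/[πd_o³(1−k⁴)] with k = 0.75, so 1−k⁴ = 0.6836.
d_o³ = 16T/[π τ_allow (1−k⁴)] = 16×3510000/(π×76.50×0.6836) = 341800 mm³.
d_o = 69.92 mm.

d_o = 69.9 mm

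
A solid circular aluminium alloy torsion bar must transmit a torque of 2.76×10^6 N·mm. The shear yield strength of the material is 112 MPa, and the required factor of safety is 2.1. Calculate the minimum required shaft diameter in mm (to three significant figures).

Allowable shear stress τ_allow = 112/2.1 = 53.33 MPa.
For a solid shaft τ = 16T/(πd³), so d³ = 16T/(π τ_allow) = 16×2760000/(π×53.33) = 263600 mm³.
d = (263600)^(1/3) = 64.12 mm.

d = 64.1 mm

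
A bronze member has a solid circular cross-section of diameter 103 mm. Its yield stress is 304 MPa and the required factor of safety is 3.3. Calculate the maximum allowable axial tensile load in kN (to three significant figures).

F_allow = 768 kN

σ_allow = 304/3.3 = 92.12 MPa.
A = πd²/4 = π×103²/4 = 8332 mm².
F_allow = σ_allow × A = 92.12×8332 = 767600 N.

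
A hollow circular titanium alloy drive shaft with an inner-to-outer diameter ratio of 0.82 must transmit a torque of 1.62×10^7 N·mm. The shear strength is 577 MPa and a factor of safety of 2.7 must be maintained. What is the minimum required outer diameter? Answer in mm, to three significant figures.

τ_allow = 577/2.7 = 213.7 MPa.
For a hollow shaft τ = 16T/[πd_o³(1−k⁴)] with k = 0.82, so 1−k⁴ = 0.5479.
d_o³ = 16T/[π τ_allow (1−k⁴)] = 16×1.6200×10^7/(π×213.7×0.5479) = 704700 mm³.
d_o = 88.99 mm.

d_o = 89.0 mm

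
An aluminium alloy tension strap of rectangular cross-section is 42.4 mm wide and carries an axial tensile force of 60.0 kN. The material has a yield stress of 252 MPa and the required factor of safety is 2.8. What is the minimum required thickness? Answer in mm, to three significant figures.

σ_allow = 252/2.8 = 90.00 MPa.
Required area A = F/σ_allow = 60000/90.00 = 666.7 mm².
t = A/w = 666.7/42.4 = 15.72 mm.

t = 15.7 mm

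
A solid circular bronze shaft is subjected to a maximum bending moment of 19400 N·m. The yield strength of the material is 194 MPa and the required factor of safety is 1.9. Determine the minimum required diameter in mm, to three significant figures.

σ_allow = 194/1.9 = 102.1 MPa.
For a solid circular section σ = 32M/(πd³), so d³ = 32M/(π σ_allow) = 32×1.9400×10^7/(π×102.1) = 1.935×10^6 mm³.
d = 124.6 mm.

d = 125 mm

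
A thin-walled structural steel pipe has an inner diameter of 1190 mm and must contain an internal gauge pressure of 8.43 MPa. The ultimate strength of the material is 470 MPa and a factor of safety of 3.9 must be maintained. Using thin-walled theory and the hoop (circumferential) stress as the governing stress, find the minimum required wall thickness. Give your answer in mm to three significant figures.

σ_allow = 470/3.9 = 120.5 MPa.
Hoop stress σ_h = pD/(2t), so t = pD/(2σ_allow) = 8.43×1190/(2×120.5) = 41.62 mm.

t = 41.6 mm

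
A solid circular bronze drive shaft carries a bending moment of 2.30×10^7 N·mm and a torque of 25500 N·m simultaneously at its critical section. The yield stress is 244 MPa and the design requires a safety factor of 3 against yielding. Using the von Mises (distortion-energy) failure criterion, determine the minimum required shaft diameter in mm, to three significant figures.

σ_allow = σ_y/n = 244/3 = 81.33 MPa.
For a solid shaft σ_b = 32M/(πd³) and τ = 16T/(πd³), so the von Mises stress is σ' = (16/πd³)·√(4M²+3T²).
√(4M²+3T²) = √(4×(2.300×10^7)² + 3×(2.550×10^7)²) = 6.377×10^7 N·mm.
d³ = 16×6.377×10^7/(π×81.33) = 3.993×10^6 mm³.
d = 158.7 mm.

d = 159 mm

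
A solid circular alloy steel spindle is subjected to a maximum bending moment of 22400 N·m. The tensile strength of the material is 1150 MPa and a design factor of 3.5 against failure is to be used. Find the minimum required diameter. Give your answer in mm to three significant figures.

d = 88.6 mm

σ_allow = 1150/3.5 = 328.6 MPa.
For a solid circular section σ = 32M/(πd³), so d³ = 32M/(π σ_allow) = 32×2.2400×10^7/(π×328.6) = 694400 mm³.
d = 88.55 mm.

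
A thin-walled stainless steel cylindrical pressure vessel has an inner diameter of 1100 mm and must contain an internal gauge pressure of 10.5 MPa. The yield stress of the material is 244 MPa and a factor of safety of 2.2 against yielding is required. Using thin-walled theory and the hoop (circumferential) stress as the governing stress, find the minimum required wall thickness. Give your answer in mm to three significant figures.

t = 52.1 mm

σ_allow = 244/2.2 = 110.9 MPa.
Hoop stress σ_h = pD/(2t), so t = pD/(2σ_allow) = 10.5×1100/(2×110.9) = 52.07 mm.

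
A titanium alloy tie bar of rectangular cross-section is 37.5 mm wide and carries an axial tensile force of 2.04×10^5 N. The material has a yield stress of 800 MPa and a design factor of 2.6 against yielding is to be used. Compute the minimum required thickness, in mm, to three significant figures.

t = 17.7 mm

σ_allow = 800/2.6 = 307.7 MPa.
Required area A = F/σ_allow = 204000/307.7 = 663.0 mm².
t = A/w = 663.0/37.5 = 17.68 mm.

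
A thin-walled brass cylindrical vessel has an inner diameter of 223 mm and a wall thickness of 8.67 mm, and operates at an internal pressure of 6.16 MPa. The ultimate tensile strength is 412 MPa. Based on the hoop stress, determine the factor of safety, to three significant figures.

n = 5.20

σ_h = pD/(2t) = 6.16×223/(2×8.67) = 79.22 MPa.
n = 412/79.22 = 5.201.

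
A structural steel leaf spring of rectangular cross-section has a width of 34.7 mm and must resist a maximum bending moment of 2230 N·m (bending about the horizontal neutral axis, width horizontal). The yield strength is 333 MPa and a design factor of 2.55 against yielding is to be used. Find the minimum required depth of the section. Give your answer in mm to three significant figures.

σ_allow = 333/2.55 = 130.6 MPa.
For a rectangular section σ = 6M/(bh²), so h² = 6M/(b σ_allow) = 6×2230000/(34.7×130.6) = 2953 mm².
h = 54.34 mm.

h = 54.3 mm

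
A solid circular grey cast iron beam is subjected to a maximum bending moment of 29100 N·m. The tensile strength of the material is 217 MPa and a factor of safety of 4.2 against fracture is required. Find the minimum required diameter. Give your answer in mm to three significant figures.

d = 179 mm

σ_allow = 217/4.2 = 51.67 MPa.
For a solid circular section σ = 32M/(πd³), so d³ = 32M/(π σ_allow) = 32×2.9100×10^7/(π×51.67) = 5.737×10^6 mm³.
d = 179.0 mm.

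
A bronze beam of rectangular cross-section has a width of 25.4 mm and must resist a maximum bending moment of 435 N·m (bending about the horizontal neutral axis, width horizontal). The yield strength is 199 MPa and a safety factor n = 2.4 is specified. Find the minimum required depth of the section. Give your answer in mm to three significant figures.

σ_allow = 199/2.4 = 82.92 MPa.
For a rectangular section σ = 6M/(bh²), so h² = 6M/(b σ_allow) = 6×435000/(25.4×82.92) = 1239 mm².
h = 35.20 mm.

h = 35.2 mm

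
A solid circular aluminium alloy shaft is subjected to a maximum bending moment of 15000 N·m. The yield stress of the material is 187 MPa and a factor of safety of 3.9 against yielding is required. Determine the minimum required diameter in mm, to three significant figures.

σ_allow = 187/3.9 = 47.95 MPa.
For a solid circular section σ = 32M/(πd³), so d³ = 32M/(π σ_allow) = 32×1.5000×10^7/(π×47.95) = 3.187×10^6 mm³.
d = 147.2 mm.

d = 147 mm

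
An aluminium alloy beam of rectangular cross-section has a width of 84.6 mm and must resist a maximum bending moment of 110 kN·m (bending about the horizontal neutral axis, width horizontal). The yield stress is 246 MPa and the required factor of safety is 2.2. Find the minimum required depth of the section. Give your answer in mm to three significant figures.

σ_allow = 246/2.2 = 111.8 MPa.
For a rectangular section σ = 6M/(bh²), so h² = 6M/(b σ_allow) = 6×1.1000×10^8/(84.6×111.8) = 69770 mm².
h = 264.1 mm.

h = 264 mm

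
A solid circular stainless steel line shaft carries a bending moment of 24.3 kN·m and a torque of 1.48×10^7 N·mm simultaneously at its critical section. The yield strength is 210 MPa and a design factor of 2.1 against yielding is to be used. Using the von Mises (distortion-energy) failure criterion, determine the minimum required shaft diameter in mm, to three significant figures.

σ_allow = σ_y/n = 210/2.1 = 100.0 MPa.
For a solid shaft σ_b = 32M/(πd³) and τ = 16T/(πd³), so the von Mises stress is σ' = (16/πd³)·√(4M²+3T²).
√(4M²+3T²) = √(4×(2.430×10^7)² + 3×(1.480×10^7)²) = 5.495×10^7 N·mm.
d³ = 16×5.495×10^7/(π×100.0) = 2.798×10^6 mm³.
d = 140.9 mm.

d = 141 mm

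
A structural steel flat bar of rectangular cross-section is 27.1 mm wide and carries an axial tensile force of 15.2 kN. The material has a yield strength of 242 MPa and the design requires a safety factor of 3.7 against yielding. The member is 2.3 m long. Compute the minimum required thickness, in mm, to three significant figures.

σ_allow = 242/3.7 = 65.41 MPa.
Required area A = F/σ_allow = 15200/65.41 = 232.4 mm².
t = A/w = 232.4/27.1 = 8.576 mm.

t = 8.58 mm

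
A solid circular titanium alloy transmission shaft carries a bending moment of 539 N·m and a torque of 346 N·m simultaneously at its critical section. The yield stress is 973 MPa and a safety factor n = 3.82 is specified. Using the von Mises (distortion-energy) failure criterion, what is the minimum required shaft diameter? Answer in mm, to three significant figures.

d = 29.1 mm

σ_allow = σ_y/n = 973/3.82 = 254.7 MPa.
For a solid shaft σ_b = 32M/(πd³) and τ = 16T/(πd³), so the von Mises stress is σ' = (16/πd³)·√(4M²+3T²).
√(4M²+3T²) = √(4×(539000)² + 3×(346000)²) = 1.233×10^6 N·mm.
d³ = 16×1.233×10^6/(π×254.7) = 24660 mm³.
d = 29.11 mm.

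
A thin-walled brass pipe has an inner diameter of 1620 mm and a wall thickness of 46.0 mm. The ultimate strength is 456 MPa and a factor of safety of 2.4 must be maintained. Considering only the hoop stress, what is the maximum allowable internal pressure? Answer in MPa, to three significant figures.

σ_allow = 456/2.4 = 190.0 MPa.
σ_h = pD/(2t) → p_allow = 2σ_allow t/D = 2×190.0×46.0/1620 = 10.79 MPa.

p_allow = 10.8 MPa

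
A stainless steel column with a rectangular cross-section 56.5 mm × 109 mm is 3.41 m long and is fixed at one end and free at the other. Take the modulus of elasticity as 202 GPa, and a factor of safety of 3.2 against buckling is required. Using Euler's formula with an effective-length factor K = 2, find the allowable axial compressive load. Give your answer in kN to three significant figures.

Buckling occurs about the weak axis: I_min = h·b³/12 = 109×56.5³/12 = 1.638×10^6 mm⁴ (b = 56.5 mm is the smaller dimension).
Effective length L_e = KL = 2×3.41 m = 6820 mm.
Euler critical load P_cr = π²EI/L_e² = π²×202000×1.638×10^6/6820² = 70220 N.
P_allow = P_cr/n = 70220/3.2 = 21940 N.

P_allow = 21.9 kN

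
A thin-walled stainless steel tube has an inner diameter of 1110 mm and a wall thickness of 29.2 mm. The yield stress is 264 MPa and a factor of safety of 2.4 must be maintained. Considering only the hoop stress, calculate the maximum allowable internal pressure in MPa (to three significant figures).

p_allow = 5.79 MPa

σ_allow = 264/2.4 = 110.0 MPa.
σ_h = pD/(2t) → p_allow = 2σ_allow t/D = 2×110.0×29.2/1110 = 5.787 MPa.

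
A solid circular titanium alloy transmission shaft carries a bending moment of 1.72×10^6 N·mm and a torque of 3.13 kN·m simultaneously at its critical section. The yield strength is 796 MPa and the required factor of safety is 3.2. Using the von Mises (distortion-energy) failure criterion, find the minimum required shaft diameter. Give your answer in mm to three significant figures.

σ_allow = σ_y/n = 796/3.2 = 248.8 MPa.
For a solid shaft σ_b = 32M/(πd³) and τ = 16T/(πd³), so the von Mises stress is σ' = (16/πd³)·√(4M²+3T²).
√(4M²+3T²) = √(4×(1.720×10^6)² + 3×(3.130×10^6)²) = 6.421×10^6 N·mm.
d³ = 16×6.421×10^6/(π×248.8) = 131500 mm³.
d = 50.85 mm.

d = 50.8 mm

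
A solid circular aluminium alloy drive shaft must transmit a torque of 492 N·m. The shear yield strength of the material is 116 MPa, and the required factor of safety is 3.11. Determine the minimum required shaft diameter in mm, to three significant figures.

d = 40.7 mm

Allowable shear stress τ_allow = 116/3.11 = 37.30 MPa.
For a solid shaft τ = 16T/(πd³), so d³ = 16T/(π τ_allow) = 16×492000/(π×37.30) = 67180 mm³.
d = (67180)^(1/3) = 40.65 mm.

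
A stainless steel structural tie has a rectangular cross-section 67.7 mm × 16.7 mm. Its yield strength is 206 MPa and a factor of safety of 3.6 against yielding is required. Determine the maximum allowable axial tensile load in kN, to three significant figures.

σ_allow = 206/3.6 = 57.22 MPa.
A = 67.7×16.7 = 1131 mm².
F_allow = σ_allow × A = 57.22×1131 = 64690 N.

F_allow = 64.7 kN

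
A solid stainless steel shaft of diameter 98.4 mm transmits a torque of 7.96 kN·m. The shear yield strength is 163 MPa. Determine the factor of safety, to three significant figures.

n = 3.83

τ = 16T/(πd³) = 16×7960000/(π×98.4³) = 42.55 MPa.
n = τ_limit/τ = 163/42.55 = 3.831.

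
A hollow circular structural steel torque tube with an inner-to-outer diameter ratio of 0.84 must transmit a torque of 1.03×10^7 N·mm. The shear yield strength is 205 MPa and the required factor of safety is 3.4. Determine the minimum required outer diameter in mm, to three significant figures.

τ_allow = 205/3.4 = 60.29 MPa.
For a hollow shaft τ = 16T/[πd_o³(1−k⁴)] with k = 0.84, so 1−k⁴ = 0.5021.
d_o³ = 16T/[π τ_allow (1−k⁴)] = 16×1.0300×10^7/(π×60.29×0.5021) = 1.733×10^6 mm³.
d_o = 120.1 mm.

d_o = 120 mm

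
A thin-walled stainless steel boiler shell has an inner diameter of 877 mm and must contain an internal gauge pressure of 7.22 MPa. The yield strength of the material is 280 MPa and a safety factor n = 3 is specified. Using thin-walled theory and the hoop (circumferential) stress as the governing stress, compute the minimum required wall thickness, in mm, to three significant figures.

t = 33.9 mm

σ_allow = 280/3 = 93.33 MPa.
Hoop stress σ_h = pD/(2t), so t = pD/(2σ_allow) = 7.22×877/(2×93.33) = 33.92 mm.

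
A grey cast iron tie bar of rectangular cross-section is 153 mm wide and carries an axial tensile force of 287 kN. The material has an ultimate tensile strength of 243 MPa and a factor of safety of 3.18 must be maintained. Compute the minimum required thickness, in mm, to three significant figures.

σ_allow = 243/3.18 = 76.42 MPa.
Required area A = F/σ_allow = 287000/76.42 = 3756 mm².
t = A/w = 3756/153 = 24.55 mm.

t = 24.5 mm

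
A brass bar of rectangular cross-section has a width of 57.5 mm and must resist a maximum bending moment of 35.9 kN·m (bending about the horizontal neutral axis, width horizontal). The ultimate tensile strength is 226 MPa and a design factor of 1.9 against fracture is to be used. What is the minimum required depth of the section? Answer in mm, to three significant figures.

h = 177 mm

σ_allow = 226/1.9 = 118.9 MPa.
For a rectangular section σ = 6M/(bh²), so h² = 6M/(b σ_allow) = 6×3.5900×10^7/(57.5×118.9) = 31490 mm².
h = 177.5 mm.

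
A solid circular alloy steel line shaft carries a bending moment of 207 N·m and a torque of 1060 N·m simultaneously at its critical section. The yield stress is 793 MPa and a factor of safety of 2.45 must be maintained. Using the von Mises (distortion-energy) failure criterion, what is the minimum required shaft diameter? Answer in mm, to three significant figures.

σ_allow = σ_y/n = 793/2.45 = 323.7 MPa.
For a solid shaft σ_b = 32M/(πd³) and τ = 16T/(πd³), so the von Mises stress is σ' = (16/πd³)·√(4M²+3T²).
√(4M²+3T²) = √(4×(207000)² + 3×(1.060×10^6)²) = 1.882×10^6 N·mm.
d³ = 16×1.882×10^6/(π×323.7) = 29610 mm³.
d = 30.94 mm.

d = 30.9 mm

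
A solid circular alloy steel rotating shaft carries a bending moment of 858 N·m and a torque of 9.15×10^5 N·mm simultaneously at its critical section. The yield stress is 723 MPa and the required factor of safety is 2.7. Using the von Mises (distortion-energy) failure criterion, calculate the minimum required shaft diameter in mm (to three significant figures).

d = 35.4 mm

σ_allow = σ_y/n = 723/2.7 = 267.8 MPa.
For a solid shaft σ_b = 32M/(πd³) and τ = 16T/(πd³), so the von Mises stress is σ' = (16/πd³)·√(4M²+3T²).
√(4M²+3T²) = √(4×(858000)² + 3×(915000)²) = 2.336×10^6 N·mm.
d³ = 16×2.336×10^6/(π×267.8) = 44430 mm³.
d = 35.42 mm.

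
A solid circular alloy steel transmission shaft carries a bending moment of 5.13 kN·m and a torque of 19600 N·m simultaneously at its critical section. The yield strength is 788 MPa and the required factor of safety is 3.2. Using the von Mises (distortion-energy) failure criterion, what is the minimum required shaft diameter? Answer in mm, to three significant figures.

d = 90.2 mm

σ_allow = σ_y/n = 788/3.2 = 246.2 MPa.
For a solid shaft σ_b = 32M/(πd³) and τ = 16T/(πd³), so the von Mises stress is σ' = (16/πd³)·√(4M²+3T²).
√(4M²+3T²) = √(4×(5.130×10^6)² + 3×(1.960×10^7)²) = 3.546×10^7 N·mm.
d³ = 16×3.546×10^7/(π×246.2) = 733500 mm³.
d = 90.18 mm.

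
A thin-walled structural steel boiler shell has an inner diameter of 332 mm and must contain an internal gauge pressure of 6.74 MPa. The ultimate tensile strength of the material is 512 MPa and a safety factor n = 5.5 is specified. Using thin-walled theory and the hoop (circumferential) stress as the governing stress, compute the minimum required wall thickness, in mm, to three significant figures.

t = 12.0 mm

σ_allow = 512/5.5 = 93.09 MPa.
Hoop stress σ_h = pD/(2t), so t = pD/(2σ_allow) = 6.74×332/(2×93.09) = 12.02 mm.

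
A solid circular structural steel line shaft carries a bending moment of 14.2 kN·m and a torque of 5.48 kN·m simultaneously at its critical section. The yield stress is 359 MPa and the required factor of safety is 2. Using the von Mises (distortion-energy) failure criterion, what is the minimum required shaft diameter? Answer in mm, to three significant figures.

σ_allow = σ_y/n = 359/2 = 179.5 MPa.
For a solid shaft σ_b = 32M/(πd³) and τ = 16T/(πd³), so the von Mises stress is σ' = (16/πd³)·√(4M²+3T²).
√(4M²+3T²) = √(4×(1.420×10^7)² + 3×(5.480×10^6)²) = 2.994×10^7 N·mm.
d³ = 16×2.994×10^7/(π×179.5) = 849600 mm³.
d = 94.71 mm.

d = 94.7 mm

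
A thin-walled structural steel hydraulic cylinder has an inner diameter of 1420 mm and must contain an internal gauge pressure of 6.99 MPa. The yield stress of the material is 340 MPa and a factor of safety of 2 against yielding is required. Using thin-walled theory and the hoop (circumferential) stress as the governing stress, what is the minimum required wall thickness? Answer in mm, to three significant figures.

σ_allow = 340/2 = 170.0 MPa.
Hoop stress σ_h = pD/(2t), so t = pD/(2σ_allow) = 6.99×1420/(2×170.0) = 29.19 mm.

t = 29.2 mm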